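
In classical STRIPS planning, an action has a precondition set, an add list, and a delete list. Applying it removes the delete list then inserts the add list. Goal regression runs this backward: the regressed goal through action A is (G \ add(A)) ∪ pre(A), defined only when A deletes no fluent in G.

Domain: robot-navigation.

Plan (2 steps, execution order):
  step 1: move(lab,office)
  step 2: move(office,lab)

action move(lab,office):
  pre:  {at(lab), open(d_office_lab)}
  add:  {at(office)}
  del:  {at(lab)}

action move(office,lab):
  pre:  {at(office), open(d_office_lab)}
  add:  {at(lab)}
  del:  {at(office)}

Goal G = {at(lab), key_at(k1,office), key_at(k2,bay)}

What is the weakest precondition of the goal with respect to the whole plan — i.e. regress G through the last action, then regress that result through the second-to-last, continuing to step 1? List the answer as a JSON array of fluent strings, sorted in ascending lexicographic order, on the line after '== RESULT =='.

Regress step by step:
  through step 2 (move(office,lab)): drop {at(lab)}, keep {key_at(k1,office), key_at(k2,bay)}, require {at(office), open(d_office_lab)}
    → {at(office), key_at(k1,office), key_at(k2,bay), open(d_office_lab)}
  through step 1 (move(lab,office)): drop {at(office)}, keep {key_at(k1,office), key_at(k2,bay), open(d_office_lab)}, require {at(lab), open(d_office_lab)}
    → {at(lab), key_at(k1,office), key_at(k2,bay), open(d_office_lab)}

== RESULT ==
["at(lab)", "key_at(k1,office)", "key_at(k2,bay)", "open(d_office_lab)"]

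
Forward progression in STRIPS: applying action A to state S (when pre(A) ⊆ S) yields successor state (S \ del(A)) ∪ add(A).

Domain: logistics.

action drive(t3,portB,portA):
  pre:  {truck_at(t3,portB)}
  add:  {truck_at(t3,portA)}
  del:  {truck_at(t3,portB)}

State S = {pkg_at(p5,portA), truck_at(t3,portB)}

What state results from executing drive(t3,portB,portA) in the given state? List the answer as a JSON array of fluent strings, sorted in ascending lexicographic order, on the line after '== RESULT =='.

Progress:
  pre ⊆ S: {truck_at(t3,portB)} ⊆ S  — applicable
  S \ del = {pkg_at(p5,portA)}
  ∪ add   = {pkg_at(p5,portA), truck_at(t3,portA)}

== RESULT ==
["pkg_at(p5,portA)", "truck_at(t3,portA)"]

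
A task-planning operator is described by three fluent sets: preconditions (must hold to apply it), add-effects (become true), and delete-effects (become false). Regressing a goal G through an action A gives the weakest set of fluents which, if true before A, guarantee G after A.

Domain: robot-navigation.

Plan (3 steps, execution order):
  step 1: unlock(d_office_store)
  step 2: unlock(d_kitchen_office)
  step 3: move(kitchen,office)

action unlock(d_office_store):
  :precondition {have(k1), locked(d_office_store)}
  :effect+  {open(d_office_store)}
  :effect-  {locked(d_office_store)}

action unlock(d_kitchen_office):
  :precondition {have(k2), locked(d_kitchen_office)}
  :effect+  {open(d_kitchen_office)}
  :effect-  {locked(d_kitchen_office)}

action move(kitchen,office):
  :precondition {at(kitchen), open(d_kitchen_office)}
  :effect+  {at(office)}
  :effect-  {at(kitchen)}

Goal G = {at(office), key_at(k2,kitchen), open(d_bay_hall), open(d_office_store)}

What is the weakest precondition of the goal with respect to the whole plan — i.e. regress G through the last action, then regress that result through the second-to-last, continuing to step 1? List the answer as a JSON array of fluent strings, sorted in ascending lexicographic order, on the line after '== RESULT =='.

Work backward from the goal:
  through step 3 (move(kitchen,office)): drop {at(office)}, keep {key_at(k2,kitchen), open(d_bay_hall), open(d_office_store)}, require {at(kitchen), open(d_kitchen_office)}
    → {at(kitchen), key_at(k2,kitchen), open(d_bay_hall), open(d_kitchen_office), open(d_office_store)}
  through step 2 (unlock(d_kitchen_office)): drop {open(d_kitchen_office)}, keep {at(kitchen), key_at(k2,kitchen), open(d_bay_hall), open(d_office_store)}, require {have(k2), locked(d_kitchen_office)}
    → {at(kitchen), have(k2), key_at(k2,kitchen), locked(d_kitchen_office), open(d_bay_hall), open(d_office_store)}
  through step 1 (unlock(d_office_store)): drop {open(d_office_store)}, keep {at(kitchen), have(k2), key_at(k2,kitchen), locked(d_kitchen_office), open(d_bay_hall)}, require {have(k1), locked(d_office_store)}
    → {at(kitchen), have(k1), have(k2), key_at(k2,kitchen), locked(d_kitchen_office), locked(d_office_store), open(d_bay_hall)}

== RESULT ==
["at(kitchen)", "have(k1)", "have(k2)", "key_at(k2,kitchen)", "locked(d_kitchen_office)", "locked(d_office_store)", "open(d_bay_hall)"]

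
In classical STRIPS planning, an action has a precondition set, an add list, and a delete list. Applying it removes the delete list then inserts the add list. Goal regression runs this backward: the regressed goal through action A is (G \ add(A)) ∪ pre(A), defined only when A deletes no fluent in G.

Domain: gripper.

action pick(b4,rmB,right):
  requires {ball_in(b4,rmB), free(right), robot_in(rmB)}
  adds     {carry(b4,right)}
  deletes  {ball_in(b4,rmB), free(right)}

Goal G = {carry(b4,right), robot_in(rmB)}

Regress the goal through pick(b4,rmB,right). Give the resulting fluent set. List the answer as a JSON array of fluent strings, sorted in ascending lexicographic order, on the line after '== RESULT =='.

Compute (G \ add) ∪ pre:
  G ∩ del = {}  (empty — regression defined)
  G \ add = {carry(b4,right), robot_in(rmB)} \ {carry(b4,right)} = {robot_in(rmB)}
  ∪ pre   = {robot_in(rmB)} ∪ {ball_in(b4,rmB), free(right), robot_in(rmB)}
          = {ball_in(b4,rmB), free(right), robot_in(rmB)}

== RESULT ==
["ball_in(b4,rmB)", "free(right)", "robot_in(rmB)"]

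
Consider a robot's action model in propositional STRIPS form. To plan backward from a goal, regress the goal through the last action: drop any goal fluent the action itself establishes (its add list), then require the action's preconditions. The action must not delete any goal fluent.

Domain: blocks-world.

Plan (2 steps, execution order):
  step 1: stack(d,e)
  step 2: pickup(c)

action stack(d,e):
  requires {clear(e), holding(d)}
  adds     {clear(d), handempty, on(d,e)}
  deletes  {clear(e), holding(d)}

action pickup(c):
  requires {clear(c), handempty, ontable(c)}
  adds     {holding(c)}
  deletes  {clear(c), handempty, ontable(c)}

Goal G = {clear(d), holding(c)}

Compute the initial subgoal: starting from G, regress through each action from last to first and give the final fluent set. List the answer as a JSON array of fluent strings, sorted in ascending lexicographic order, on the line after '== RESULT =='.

Work backward from the goal:
  through step 2 (pickup(c)): drop {holding(c)}, keep {clear(d)}, require {clear(c), handempty, ontable(c)}
    → {clear(c), clear(d), handempty, ontable(c)}
  through step 1 (stack(d,e)): drop {clear(d), handempty}, keep {clear(c), ontable(c)}, require {clear(e), holding(d)}
    → {clear(c), clear(e), holding(d), ontable(c)}

== RESULT ==
["clear(c)", "clear(e)", "holding(d)", "ontable(c)"]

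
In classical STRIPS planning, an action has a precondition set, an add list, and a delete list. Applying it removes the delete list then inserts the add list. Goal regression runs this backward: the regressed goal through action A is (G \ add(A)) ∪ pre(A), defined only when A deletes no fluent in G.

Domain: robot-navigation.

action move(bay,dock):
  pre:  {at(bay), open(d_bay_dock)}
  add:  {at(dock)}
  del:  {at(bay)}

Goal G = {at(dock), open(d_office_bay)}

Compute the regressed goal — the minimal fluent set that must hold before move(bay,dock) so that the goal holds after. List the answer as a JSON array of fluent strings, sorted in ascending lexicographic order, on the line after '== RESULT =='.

Compute (G \ add) ∪ pre:
  G ∩ del = {}  (empty — regression defined)
  G \ add = {at(dock), open(d_office_bay)} \ {at(dock)} = {open(d_office_bay)}
  ∪ pre   = {open(d_office_bay)} ∪ {at(bay), open(d_bay_dock)}
          = {at(bay), open(d_bay_dock), open(d_office_bay)}

== RESULT ==
["at(bay)", "open(d_bay_dock)", "open(d_office_bay)"]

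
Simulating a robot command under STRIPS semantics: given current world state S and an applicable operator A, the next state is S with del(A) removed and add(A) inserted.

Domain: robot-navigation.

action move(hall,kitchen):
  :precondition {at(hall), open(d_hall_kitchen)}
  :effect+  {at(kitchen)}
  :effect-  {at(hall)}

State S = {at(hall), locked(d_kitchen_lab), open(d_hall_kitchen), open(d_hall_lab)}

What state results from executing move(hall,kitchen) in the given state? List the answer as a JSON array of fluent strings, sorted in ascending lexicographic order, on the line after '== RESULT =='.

Compute (S \ del) ∪ add:
  pre ⊆ S: {at(hall), open(d_hall_kitchen)} ⊆ S  — applicable
  S \ del = {locked(d_kitchen_lab), open(d_hall_kitchen), open(d_hall_lab)}
  ∪ add   = {at(kitchen), locked(d_kitchen_lab), open(d_hall_kitchen), open(d_hall_lab)}

== RESULT ==
["at(kitchen)", "locked(d_kitchen_lab)", "open(d_hall_kitchen)", "open(d_hall_lab)"]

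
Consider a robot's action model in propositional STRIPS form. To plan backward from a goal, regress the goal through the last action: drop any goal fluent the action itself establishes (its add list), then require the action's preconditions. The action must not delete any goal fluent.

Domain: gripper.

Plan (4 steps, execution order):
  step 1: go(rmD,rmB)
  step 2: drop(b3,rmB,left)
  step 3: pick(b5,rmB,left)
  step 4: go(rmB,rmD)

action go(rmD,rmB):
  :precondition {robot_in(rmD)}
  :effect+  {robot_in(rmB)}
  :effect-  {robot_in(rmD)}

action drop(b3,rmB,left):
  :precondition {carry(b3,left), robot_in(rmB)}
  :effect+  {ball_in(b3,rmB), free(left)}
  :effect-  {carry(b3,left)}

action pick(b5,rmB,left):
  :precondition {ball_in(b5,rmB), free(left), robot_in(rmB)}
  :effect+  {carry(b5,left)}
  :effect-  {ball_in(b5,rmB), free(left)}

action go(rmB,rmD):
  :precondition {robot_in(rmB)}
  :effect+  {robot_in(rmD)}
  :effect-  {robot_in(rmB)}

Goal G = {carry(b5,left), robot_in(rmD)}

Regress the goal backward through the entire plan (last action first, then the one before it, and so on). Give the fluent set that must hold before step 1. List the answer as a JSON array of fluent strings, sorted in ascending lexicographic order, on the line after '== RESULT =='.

Regress step by step:
  through step 4 (go(rmB,rmD)): drop {robot_in(rmD)}, keep {carry(b5,left)}, require {robot_in(rmB)}
    → {carry(b5,left), robot_in(rmB)}
  through step 3 (pick(b5,rmB,left)): drop {carry(b5,left)}, keep {robot_in(rmB)}, require {ball_in(b5,rmB), free(left), robot_in(rmB)}
    → {ball_in(b5,rmB), free(left), robot_in(rmB)}
  through step 2 (drop(b3,rmB,left)): drop {free(left)}, keep {ball_in(b5,rmB), robot_in(rmB)}, require {carry(b3,left), robot_in(rmB)}
    → {ball_in(b5,rmB), carry(b3,left), robot_in(rmB)}
  through step 1 (go(rmD,rmB)): drop {robot_in(rmB)}, keep {ball_in(b5,rmB), carry(b3,left)}, require {robot_in(rmD)}
    → {ball_in(b5,rmB), carry(b3,left), robot_in(rmD)}

== RESULT ==
["ball_in(b5,rmB)", "carry(b3,left)", "robot_in(rmD)"]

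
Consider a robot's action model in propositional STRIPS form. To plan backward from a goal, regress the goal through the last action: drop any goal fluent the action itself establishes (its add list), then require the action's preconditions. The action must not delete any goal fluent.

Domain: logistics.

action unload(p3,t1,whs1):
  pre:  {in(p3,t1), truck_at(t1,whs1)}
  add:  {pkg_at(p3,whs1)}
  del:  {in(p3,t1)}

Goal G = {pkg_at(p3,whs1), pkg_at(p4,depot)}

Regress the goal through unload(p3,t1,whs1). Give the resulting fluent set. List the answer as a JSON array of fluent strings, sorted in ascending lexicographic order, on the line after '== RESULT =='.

Regress:
  G ∩ del = {}  (empty — regression defined)
  G \ add = {pkg_at(p3,whs1), pkg_at(p4,depot)} \ {pkg_at(p3,whs1)} = {pkg_at(p4,depot)}
  ∪ pre   = {pkg_at(p4,depot)} ∪ {in(p3,t1), truck_at(t1,whs1)}
          = {in(p3,t1), pkg_at(p4,depot), truck_at(t1,whs1)}

== RESULT ==
["in(p3,t1)", "pkg_at(p4,depot)", "truck_at(t1,whs1)"]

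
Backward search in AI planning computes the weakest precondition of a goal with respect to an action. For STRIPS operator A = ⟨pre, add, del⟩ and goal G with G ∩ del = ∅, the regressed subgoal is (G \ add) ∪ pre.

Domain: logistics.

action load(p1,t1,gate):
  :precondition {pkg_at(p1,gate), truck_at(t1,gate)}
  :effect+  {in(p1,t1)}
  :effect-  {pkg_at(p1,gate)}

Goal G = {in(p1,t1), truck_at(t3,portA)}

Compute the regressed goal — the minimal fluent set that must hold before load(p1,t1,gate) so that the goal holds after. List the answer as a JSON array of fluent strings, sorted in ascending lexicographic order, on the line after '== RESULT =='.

Compute (G \ add) ∪ pre:
  G ∩ del = {}  (empty — regression defined)
  G \ add = {in(p1,t1), truck_at(t3,portA)} \ {in(p1,t1)} = {truck_at(t3,portA)}
  ∪ pre   = {truck_at(t3,portA)} ∪ {pkg_at(p1,gate), truck_at(t1,gate)}
          = {pkg_at(p1,gate), truck_at(t1,gate), truck_at(t3,portA)}

== RESULT ==
["pkg_at(p1,gate)", "truck_at(t1,gate)", "truck_at(t3,portA)"]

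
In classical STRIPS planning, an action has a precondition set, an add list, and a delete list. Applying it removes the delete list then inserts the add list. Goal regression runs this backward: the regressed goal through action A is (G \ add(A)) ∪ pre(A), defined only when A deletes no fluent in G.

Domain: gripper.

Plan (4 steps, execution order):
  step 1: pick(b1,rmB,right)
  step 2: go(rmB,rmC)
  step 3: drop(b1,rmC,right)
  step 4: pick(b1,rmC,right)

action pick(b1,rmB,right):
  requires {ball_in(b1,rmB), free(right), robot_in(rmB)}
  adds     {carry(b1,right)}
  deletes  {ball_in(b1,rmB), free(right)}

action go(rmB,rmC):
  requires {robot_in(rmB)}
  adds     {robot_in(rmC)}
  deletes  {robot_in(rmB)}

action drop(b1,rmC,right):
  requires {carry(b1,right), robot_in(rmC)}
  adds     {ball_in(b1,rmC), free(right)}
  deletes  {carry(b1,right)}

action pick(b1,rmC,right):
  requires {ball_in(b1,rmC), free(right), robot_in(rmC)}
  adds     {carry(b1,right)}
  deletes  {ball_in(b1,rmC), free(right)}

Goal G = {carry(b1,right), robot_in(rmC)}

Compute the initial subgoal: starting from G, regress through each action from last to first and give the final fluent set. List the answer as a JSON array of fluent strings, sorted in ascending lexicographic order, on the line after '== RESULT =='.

Regress step by step:
  through step 4 (pick(b1,rmC,right)): drop {carry(b1,right)}, keep {robot_in(rmC)}, require {ball_in(b1,rmC), free(right), robot_in(rmC)}
    → {ball_in(b1,rmC), free(right), robot_in(rmC)}
  through step 3 (drop(b1,rmC,right)): drop {ball_in(b1,rmC), free(right)}, keep {robot_in(rmC)}, require {carry(b1,right), robot_in(rmC)}
    → {carry(b1,right), robot_in(rmC)}
  through step 2 (go(rmB,rmC)): drop {robot_in(rmC)}, keep {carry(b1,right)}, require {robot_in(rmB)}
    → {carry(b1,right), robot_in(rmB)}
  through step 1 (pick(b1,rmB,right)): drop {carry(b1,right)}, keep {robot_in(rmB)}, require {ball_in(b1,rmB), free(right), robot_in(rmB)}
    → {ball_in(b1,rmB), free(right), robot_in(rmB)}

== RESULT ==
["ball_in(b1,rmB)", "free(right)", "robot_in(rmB)"]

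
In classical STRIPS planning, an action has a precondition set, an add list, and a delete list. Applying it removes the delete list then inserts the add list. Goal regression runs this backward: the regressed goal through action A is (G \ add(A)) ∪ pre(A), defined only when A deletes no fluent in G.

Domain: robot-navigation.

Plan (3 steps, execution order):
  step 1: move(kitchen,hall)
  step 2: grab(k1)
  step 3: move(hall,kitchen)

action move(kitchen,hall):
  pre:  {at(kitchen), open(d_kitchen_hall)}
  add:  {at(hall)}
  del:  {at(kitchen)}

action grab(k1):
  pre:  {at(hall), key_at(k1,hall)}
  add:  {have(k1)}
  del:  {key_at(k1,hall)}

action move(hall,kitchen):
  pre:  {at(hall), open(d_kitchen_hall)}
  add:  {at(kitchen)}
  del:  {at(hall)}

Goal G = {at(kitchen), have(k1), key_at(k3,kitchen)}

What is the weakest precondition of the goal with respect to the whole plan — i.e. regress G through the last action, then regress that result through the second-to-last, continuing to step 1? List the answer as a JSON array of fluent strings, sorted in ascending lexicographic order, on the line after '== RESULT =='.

Work backward from the goal:
  through step 3 (move(hall,kitchen)): drop {at(kitchen)}, keep {have(k1), key_at(k3,kitchen)}, require {at(hall), open(d_kitchen_hall)}
    → {at(hall), have(k1), key_at(k3,kitchen), open(d_kitchen_hall)}
  through step 2 (grab(k1)): drop {have(k1)}, keep {at(hall), key_at(k3,kitchen), open(d_kitchen_hall)}, require {at(hall), key_at(k1,hall)}
    → {at(hall), key_at(k1,hall), key_at(k3,kitchen), open(d_kitchen_hall)}
  through step 1 (move(kitchen,hall)): drop {at(hall)}, keep {key_at(k1,hall), key_at(k3,kitchen), open(d_kitchen_hall)}, require {at(kitchen), open(d_kitchen_hall)}
    → {at(kitchen), key_at(k1,hall), key_at(k3,kitchen), open(d_kitchen_hall)}

== RESULT ==
["at(kitchen)", "key_at(k1,hall)", "key_at(k3,kitchen)", "open(d_kitchen_hall)"]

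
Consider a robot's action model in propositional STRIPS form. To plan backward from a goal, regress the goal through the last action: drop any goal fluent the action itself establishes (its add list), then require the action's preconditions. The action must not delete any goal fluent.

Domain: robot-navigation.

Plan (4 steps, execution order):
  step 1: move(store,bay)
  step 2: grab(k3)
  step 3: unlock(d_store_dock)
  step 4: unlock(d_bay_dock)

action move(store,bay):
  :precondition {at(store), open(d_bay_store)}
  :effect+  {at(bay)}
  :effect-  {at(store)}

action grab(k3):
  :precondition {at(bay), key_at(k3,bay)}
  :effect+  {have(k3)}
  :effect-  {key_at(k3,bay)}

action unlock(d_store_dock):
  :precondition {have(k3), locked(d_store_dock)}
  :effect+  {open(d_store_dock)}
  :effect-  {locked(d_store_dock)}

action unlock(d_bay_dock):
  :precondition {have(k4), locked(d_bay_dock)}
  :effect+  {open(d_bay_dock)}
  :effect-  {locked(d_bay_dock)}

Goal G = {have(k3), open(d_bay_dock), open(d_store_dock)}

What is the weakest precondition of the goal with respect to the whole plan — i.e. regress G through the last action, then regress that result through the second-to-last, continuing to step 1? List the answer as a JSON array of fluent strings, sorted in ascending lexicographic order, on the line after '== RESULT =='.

Regress step by step:
  through step 4 (unlock(d_bay_dock)): drop {open(d_bay_dock)}, keep {have(k3), open(d_store_dock)}, require {have(k4), locked(d_bay_dock)}
    → {have(k3), have(k4), locked(d_bay_dock), open(d_store_dock)}
  through step 3 (unlock(d_store_dock)): drop {open(d_store_dock)}, keep {have(k3), have(k4), locked(d_bay_dock)}, require {have(k3), locked(d_store_dock)}
    → {have(k3), have(k4), locked(d_bay_dock), locked(d_store_dock)}
  through step 2 (grab(k3)): drop {have(k3)}, keep {have(k4), locked(d_bay_dock), locked(d_store_dock)}, require {at(bay), key_at(k3,bay)}
    → {at(bay), have(k4), key_at(k3,bay), locked(d_bay_dock), locked(d_store_dock)}
  through step 1 (move(store,bay)): drop {at(bay)}, keep {have(k4), key_at(k3,bay), locked(d_bay_dock), locked(d_store_dock)}, require {at(store), open(d_bay_store)}
    → {at(store), have(k4), key_at(k3,bay), locked(d_bay_dock), locked(d_store_dock), open(d_bay_store)}

== RESULT ==
["at(store)", "have(k4)", "key_at(k3,bay)", "locked(d_bay_dock)", "locked(d_store_dock)", "open(d_bay_store)"]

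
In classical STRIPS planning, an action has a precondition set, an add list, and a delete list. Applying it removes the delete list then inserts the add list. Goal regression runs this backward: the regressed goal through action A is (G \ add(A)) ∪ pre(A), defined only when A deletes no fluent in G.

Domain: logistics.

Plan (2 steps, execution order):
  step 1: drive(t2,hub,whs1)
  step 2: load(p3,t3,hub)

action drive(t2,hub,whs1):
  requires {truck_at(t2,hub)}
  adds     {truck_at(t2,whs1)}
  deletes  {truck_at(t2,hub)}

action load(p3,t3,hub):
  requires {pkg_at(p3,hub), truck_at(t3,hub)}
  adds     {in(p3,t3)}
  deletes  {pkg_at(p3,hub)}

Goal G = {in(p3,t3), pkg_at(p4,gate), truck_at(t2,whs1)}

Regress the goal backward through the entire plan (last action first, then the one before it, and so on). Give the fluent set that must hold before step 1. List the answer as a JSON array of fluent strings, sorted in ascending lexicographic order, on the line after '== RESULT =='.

Work backward from the goal:
  through step 2 (load(p3,t3,hub)): drop {in(p3,t3)}, keep {pkg_at(p4,gate), truck_at(t2,whs1)}, require {pkg_at(p3,hub), truck_at(t3,hub)}
    → {pkg_at(p3,hub), pkg_at(p4,gate), truck_at(t2,whs1), truck_at(t3,hub)}
  through step 1 (drive(t2,hub,whs1)): drop {truck_at(t2,whs1)}, keep {pkg_at(p3,hub), pkg_at(p4,gate), truck_at(t3,hub)}, require {truck_at(t2,hub)}
    → {pkg_at(p3,hub), pkg_at(p4,gate), truck_at(t2,hub), truck_at(t3,hub)}

== RESULT ==
["pkg_at(p3,hub)", "pkg_at(p4,gate)", "truck_at(t2,hub)", "truck_at(t3,hub)"]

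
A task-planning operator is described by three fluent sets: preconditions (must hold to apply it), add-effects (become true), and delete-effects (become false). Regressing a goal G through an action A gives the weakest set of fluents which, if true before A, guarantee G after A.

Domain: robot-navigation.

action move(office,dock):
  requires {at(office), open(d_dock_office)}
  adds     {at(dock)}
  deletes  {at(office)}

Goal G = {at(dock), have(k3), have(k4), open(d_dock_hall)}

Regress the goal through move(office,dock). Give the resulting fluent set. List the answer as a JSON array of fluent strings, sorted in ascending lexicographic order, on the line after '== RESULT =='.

Compute (G \ add) ∪ pre:
  G ∩ del = {}  (empty — regression defined)
  G \ add = {at(dock), have(k3), have(k4), open(d_dock_hall)} \ {at(dock)} = {have(k3), have(k4), open(d_dock_hall)}
  ∪ pre   = {have(k3), have(k4), open(d_dock_hall)} ∪ {at(office), open(d_dock_office)}
          = {at(office), have(k3), have(k4), open(d_dock_hall), open(d_dock_office)}

== RESULT ==
["at(office)", "have(k3)", "have(k4)", "open(d_dock_hall)", "open(d_dock_office)"]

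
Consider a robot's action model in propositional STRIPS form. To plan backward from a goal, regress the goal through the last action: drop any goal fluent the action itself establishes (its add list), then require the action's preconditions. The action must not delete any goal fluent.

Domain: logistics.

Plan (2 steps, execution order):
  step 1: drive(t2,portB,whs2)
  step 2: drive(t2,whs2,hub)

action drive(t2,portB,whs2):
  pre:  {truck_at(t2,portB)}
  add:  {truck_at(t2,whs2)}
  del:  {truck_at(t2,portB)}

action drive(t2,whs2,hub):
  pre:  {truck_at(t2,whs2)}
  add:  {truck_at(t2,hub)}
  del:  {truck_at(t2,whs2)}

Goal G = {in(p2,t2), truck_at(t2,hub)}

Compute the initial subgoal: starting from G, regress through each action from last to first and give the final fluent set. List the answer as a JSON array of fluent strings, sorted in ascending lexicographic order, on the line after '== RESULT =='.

Regress step by step:
  through step 2 (drive(t2,whs2,hub)): drop {truck_at(t2,hub)}, keep {in(p2,t2)}, require {truck_at(t2,whs2)}
    → {in(p2,t2), truck_at(t2,whs2)}
  through step 1 (drive(t2,portB,whs2)): drop {truck_at(t2,whs2)}, keep {in(p2,t2)}, require {truck_at(t2,portB)}
    → {in(p2,t2), truck_at(t2,portB)}

== RESULT ==
["in(p2,t2)", "truck_at(t2,portB)"]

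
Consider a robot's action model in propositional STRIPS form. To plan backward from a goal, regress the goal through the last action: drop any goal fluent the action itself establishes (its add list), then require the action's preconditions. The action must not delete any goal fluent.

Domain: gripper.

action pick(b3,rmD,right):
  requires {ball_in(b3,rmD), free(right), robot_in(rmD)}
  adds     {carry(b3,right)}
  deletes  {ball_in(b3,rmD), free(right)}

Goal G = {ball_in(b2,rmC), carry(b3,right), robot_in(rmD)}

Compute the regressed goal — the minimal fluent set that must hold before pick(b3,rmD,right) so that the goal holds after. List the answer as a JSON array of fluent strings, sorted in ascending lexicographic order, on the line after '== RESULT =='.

Compute (G \ add) ∪ pre:
  G ∩ del = {}  (empty — regression defined)
  G \ add = {ball_in(b2,rmC), carry(b3,right), robot_in(rmD)} \ {carry(b3,right)} = {ball_in(b2,rmC), robot_in(rmD)}
  ∪ pre   = {ball_in(b2,rmC), robot_in(rmD)} ∪ {ball_in(b3,rmD), free(right), robot_in(rmD)}
          = {ball_in(b2,rmC), ball_in(b3,rmD), free(right), robot_in(rmD)}

== RESULT ==
["ball_in(b2,rmC)", "ball_in(b3,rmD)", "free(right)", "robot_in(rmD)"]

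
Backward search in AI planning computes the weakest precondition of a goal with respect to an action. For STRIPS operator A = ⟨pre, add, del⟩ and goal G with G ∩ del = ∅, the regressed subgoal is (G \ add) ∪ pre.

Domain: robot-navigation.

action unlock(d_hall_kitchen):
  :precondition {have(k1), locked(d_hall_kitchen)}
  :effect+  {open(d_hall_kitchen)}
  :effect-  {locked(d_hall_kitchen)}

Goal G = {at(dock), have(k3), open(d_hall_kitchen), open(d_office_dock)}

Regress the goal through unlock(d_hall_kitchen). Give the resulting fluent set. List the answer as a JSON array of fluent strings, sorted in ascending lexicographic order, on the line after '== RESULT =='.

Regress:
  G ∩ del = {}  (empty — regression defined)
  G \ add = {at(dock), have(k3), open(d_hall_kitchen), open(d_office_dock)} \ {open(d_hall_kitchen)} = {at(dock), have(k3), open(d_office_dock)}
  ∪ pre   = {at(dock), have(k3), open(d_office_dock)} ∪ {have(k1), locked(d_hall_kitchen)}
          = {at(dock), have(k1), have(k3), locked(d_hall_kitchen), open(d_office_dock)}

== RESULT ==
["at(dock)", "have(k1)", "have(k3)", "locked(d_hall_kitchen)", "open(d_office_dock)"]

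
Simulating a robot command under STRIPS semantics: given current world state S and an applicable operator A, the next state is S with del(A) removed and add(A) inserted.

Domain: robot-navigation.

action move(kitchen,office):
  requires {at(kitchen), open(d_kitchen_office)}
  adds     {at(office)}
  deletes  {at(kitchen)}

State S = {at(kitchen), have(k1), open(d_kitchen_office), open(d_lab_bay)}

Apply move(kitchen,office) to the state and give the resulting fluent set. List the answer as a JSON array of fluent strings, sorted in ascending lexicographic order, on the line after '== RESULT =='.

Progress:
  pre ⊆ S: {at(kitchen), open(d_kitchen_office)} ⊆ S  — applicable
  S \ del = {have(k1), open(d_kitchen_office), open(d_lab_bay)}
  ∪ add   = {at(office), have(k1), open(d_kitchen_office), open(d_lab_bay)}

== RESULT ==
["at(office)", "have(k1)", "open(d_kitchen_office)", "open(d_lab_bay)"]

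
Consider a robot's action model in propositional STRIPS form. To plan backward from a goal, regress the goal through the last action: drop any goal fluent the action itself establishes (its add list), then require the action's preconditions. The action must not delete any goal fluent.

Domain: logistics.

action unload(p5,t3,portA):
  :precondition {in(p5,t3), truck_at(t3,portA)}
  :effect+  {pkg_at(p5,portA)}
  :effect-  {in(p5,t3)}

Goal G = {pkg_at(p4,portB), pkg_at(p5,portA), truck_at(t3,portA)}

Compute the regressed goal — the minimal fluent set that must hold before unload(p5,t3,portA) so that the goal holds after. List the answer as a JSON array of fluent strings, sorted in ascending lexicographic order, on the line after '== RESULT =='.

Regress:
  G ∩ del = {}  (empty — regression defined)
  G \ add = {pkg_at(p4,portB), pkg_at(p5,portA), truck_at(t3,portA)} \ {pkg_at(p5,portA)} = {pkg_at(p4,portB), truck_at(t3,portA)}
  ∪ pre   = {pkg_at(p4,portB), truck_at(t3,portA)} ∪ {in(p5,t3), truck_at(t3,portA)}
          = {in(p5,t3), pkg_at(p4,portB), truck_at(t3,portA)}

== RESULT ==
["in(p5,t3)", "pkg_at(p4,portB)", "truck_at(t3,portA)"]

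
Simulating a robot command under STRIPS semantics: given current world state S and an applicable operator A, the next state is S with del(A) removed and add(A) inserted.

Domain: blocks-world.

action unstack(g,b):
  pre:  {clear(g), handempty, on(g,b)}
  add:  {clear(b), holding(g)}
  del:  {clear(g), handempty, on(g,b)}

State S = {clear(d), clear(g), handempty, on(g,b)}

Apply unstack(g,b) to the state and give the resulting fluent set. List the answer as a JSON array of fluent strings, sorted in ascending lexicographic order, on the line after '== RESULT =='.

Progress:
  pre ⊆ S: {clear(g), handempty, on(g,b)} ⊆ S  — applicable
  S \ del = {clear(d)}
  ∪ add   = {clear(b), clear(d), holding(g)}

== RESULT ==
["clear(b)", "clear(d)", "holding(g)"]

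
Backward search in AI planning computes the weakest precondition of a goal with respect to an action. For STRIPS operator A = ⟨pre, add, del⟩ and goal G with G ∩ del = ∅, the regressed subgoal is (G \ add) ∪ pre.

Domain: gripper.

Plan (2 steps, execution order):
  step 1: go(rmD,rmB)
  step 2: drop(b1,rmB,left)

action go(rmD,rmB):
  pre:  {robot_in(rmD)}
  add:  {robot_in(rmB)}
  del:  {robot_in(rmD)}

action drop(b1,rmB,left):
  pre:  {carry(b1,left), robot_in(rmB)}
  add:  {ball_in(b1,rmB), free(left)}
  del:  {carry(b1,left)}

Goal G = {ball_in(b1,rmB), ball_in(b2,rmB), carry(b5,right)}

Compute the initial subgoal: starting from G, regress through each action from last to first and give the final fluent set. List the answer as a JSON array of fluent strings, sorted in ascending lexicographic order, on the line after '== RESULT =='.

Work backward from the goal:
  through step 2 (drop(b1,rmB,left)): drop {ball_in(b1,rmB)}, keep {ball_in(b2,rmB), carry(b5,right)}, require {carry(b1,left), robot_in(rmB)}
    → {ball_in(b2,rmB), carry(b1,left), carry(b5,right), robot_in(rmB)}
  through step 1 (go(rmD,rmB)): drop {robot_in(rmB)}, keep {ball_in(b2,rmB), carry(b1,left), carry(b5,right)}, require {robot_in(rmD)}
    → {ball_in(b2,rmB), carry(b1,left), carry(b5,right), robot_in(rmD)}

== RESULT ==
["ball_in(b2,rmB)", "carry(b1,left)", "carry(b5,right)", "robot_in(rmD)"]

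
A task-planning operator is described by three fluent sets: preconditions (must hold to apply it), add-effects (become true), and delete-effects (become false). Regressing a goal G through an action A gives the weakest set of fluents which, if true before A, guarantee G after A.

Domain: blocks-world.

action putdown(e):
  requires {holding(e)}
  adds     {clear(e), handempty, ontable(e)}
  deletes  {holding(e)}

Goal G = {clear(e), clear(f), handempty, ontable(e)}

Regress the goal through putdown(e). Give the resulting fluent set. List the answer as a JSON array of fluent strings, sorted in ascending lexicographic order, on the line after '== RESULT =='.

Compute (G \ add) ∪ pre:
  G ∩ del = {}  (empty — regression defined)
  G \ add = {clear(e), clear(f), handempty, ontable(e)} \ {clear(e), handempty, ontable(e)} = {clear(f)}
  ∪ pre   = {clear(f)} ∪ {holding(e)}
          = {clear(f), holding(e)}

== RESULT ==
["clear(f)", "holding(e)"]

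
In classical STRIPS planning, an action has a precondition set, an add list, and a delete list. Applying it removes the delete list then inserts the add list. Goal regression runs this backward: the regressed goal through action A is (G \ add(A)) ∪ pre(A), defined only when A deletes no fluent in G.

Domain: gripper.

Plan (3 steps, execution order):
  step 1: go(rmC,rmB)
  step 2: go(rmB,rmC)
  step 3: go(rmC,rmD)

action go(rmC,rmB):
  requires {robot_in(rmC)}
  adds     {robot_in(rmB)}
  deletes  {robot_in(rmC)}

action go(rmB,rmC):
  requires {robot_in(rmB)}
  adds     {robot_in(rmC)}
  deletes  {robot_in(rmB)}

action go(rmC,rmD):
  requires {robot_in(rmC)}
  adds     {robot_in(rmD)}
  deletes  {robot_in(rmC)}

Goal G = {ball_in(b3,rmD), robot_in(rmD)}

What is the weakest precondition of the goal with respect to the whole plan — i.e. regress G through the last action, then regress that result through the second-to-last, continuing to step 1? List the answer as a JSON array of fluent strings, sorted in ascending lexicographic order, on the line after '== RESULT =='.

Work backward from the goal:
  through step 3 (go(rmC,rmD)): drop {robot_in(rmD)}, keep {ball_in(b3,rmD)}, require {robot_in(rmC)}
    → {ball_in(b3,rmD), robot_in(rmC)}
  through step 2 (go(rmB,rmC)): drop {robot_in(rmC)}, keep {ball_in(b3,rmD)}, require {robot_in(rmB)}
    → {ball_in(b3,rmD), robot_in(rmB)}
  through step 1 (go(rmC,rmB)): drop {robot_in(rmB)}, keep {ball_in(b3,rmD)}, require {robot_in(rmC)}
    → {ball_in(b3,rmD), robot_in(rmC)}

== RESULT ==
["ball_in(b3,rmD)", "robot_in(rmC)"]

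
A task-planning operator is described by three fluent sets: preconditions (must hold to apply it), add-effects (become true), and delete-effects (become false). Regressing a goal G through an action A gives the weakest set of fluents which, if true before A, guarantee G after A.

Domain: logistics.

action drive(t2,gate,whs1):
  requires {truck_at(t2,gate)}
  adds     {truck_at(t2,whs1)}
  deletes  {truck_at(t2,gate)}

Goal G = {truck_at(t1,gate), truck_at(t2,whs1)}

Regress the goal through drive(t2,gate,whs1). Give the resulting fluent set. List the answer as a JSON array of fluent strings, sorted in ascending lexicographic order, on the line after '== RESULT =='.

Regress:
  G ∩ del = {}  (empty — regression defined)
  G \ add = {truck_at(t1,gate), truck_at(t2,whs1)} \ {truck_at(t2,whs1)} = {truck_at(t1,gate)}
  ∪ pre   = {truck_at(t1,gate)} ∪ {truck_at(t2,gate)}
          = {truck_at(t1,gate), truck_at(t2,gate)}

== RESULT ==
["truck_at(t1,gate)", "truck_at(t2,gate)"]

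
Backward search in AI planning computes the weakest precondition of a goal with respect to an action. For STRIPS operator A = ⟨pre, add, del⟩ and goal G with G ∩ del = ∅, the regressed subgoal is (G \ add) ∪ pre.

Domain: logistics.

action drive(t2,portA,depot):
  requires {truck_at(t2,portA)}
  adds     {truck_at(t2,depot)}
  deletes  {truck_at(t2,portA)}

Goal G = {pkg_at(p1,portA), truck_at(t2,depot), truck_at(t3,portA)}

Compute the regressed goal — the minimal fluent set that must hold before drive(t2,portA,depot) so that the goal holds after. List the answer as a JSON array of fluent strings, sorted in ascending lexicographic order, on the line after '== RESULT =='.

Regress:
  G ∩ del = {}  (empty — regression defined)
  G \ add = {pkg_at(p1,portA), truck_at(t2,depot), truck_at(t3,portA)} \ {truck_at(t2,depot)} = {pkg_at(p1,portA), truck_at(t3,portA)}
  ∪ pre   = {pkg_at(p1,portA), truck_at(t3,portA)} ∪ {truck_at(t2,portA)}
          = {pkg_at(p1,portA), truck_at(t2,portA), truck_at(t3,portA)}

== RESULT ==
["pkg_at(p1,portA)", "truck_at(t2,portA)", "truck_at(t3,portA)"]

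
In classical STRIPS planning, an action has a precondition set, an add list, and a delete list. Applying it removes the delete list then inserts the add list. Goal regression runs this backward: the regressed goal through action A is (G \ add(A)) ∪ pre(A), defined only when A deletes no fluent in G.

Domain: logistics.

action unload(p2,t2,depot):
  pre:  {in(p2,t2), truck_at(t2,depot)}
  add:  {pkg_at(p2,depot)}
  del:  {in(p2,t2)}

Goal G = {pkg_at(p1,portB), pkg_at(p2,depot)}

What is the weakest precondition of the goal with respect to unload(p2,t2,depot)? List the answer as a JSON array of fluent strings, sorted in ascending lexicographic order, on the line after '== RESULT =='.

Regress:
  G ∩ del = {}  (empty — regression defined)
  G \ add = {pkg_at(p1,portB), pkg_at(p2,depot)} \ {pkg_at(p2,depot)} = {pkg_at(p1,portB)}
  ∪ pre   = {pkg_at(p1,portB)} ∪ {in(p2,t2), truck_at(t2,depot)}
          = {in(p2,t2), pkg_at(p1,portB), truck_at(t2,depot)}

== RESULT ==
["in(p2,t2)", "pkg_at(p1,portB)", "truck_at(t2,depot)"]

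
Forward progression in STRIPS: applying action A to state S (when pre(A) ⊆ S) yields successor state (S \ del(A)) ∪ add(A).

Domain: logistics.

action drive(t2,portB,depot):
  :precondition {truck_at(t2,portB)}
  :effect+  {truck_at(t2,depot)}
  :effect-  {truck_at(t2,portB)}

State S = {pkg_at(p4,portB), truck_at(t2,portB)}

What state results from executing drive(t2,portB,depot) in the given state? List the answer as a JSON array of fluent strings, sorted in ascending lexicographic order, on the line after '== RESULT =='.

Progress:
  pre ⊆ S: {truck_at(t2,portB)} ⊆ S  — applicable
  S \ del = {pkg_at(p4,portB)}
  ∪ add   = {pkg_at(p4,portB), truck_at(t2,depot)}

== RESULT ==
["pkg_at(p4,portB)", "truck_at(t2,depot)"]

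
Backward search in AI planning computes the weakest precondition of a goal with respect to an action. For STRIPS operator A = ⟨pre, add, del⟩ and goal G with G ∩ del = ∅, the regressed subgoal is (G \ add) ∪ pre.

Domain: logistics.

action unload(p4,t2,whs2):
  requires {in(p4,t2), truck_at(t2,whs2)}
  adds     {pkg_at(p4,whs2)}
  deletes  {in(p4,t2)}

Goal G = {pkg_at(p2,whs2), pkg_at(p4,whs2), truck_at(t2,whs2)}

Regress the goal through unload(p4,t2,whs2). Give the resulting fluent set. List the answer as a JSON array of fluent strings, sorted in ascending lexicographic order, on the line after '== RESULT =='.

Regress:
  G ∩ del = {}  (empty — regression defined)
  G \ add = {pkg_at(p2,whs2), pkg_at(p4,whs2), truck_at(t2,whs2)} \ {pkg_at(p4,whs2)} = {pkg_at(p2,whs2), truck_at(t2,whs2)}
  ∪ pre   = {pkg_at(p2,whs2), truck_at(t2,whs2)} ∪ {in(p4,t2), truck_at(t2,whs2)}
          = {in(p4,t2), pkg_at(p2,whs2), truck_at(t2,whs2)}

== RESULT ==
["in(p4,t2)", "pkg_at(p2,whs2)", "truck_at(t2,whs2)"]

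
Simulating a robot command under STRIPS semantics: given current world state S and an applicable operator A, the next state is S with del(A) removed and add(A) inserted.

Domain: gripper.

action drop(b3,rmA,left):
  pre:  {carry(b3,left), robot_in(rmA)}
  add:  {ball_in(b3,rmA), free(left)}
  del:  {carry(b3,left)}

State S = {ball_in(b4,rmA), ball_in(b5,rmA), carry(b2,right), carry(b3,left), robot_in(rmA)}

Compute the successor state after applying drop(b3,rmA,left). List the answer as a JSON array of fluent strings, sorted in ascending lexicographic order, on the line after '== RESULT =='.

Compute (S \ del) ∪ add:
  pre ⊆ S: {carry(b3,left), robot_in(rmA)} ⊆ S  — applicable
  S \ del = {ball_in(b4,rmA), ball_in(b5,rmA), carry(b2,right), robot_in(rmA)}
  ∪ add   = {ball_in(b3,rmA), ball_in(b4,rmA), ball_in(b5,rmA), carry(b2,right), free(left), robot_in(rmA)}

== RESULT ==
["ball_in(b3,rmA)", "ball_in(b4,rmA)", "ball_in(b5,rmA)", "carry(b2,right)", "free(left)", "robot_in(rmA)"]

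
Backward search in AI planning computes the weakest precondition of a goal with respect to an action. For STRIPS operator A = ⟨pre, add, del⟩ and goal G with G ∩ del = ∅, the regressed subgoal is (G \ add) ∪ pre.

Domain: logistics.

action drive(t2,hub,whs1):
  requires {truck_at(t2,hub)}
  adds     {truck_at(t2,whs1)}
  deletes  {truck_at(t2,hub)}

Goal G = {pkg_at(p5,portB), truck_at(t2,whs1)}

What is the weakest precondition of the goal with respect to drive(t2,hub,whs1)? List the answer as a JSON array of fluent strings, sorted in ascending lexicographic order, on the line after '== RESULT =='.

Regress:
  G ∩ del = {}  (empty — regression defined)
  G \ add = {pkg_at(p5,portB), truck_at(t2,whs1)} \ {truck_at(t2,whs1)} = {pkg_at(p5,portB)}
  ∪ pre   = {pkg_at(p5,portB)} ∪ {truck_at(t2,hub)}
          = {pkg_at(p5,portB), truck_at(t2,hub)}

== RESULT ==
["pkg_at(p5,portB)", "truck_at(t2,hub)"]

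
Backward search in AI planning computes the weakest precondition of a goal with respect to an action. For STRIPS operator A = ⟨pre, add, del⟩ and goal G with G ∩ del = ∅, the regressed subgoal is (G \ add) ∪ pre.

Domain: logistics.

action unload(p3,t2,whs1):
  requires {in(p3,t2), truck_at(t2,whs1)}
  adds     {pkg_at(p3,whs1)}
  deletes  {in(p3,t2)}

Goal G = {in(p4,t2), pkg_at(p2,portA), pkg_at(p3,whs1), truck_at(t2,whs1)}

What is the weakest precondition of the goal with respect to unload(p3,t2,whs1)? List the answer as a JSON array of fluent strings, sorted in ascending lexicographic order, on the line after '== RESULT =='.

Regress:
  G ∩ del = {}  (empty — regression defined)
  G \ add = {in(p4,t2), pkg_at(p2,portA), pkg_at(p3,whs1), truck_at(t2,whs1)} \ {pkg_at(p3,whs1)} = {in(p4,t2), pkg_at(p2,portA), truck_at(t2,whs1)}
  ∪ pre   = {in(p4,t2), pkg_at(p2,portA), truck_at(t2,whs1)} ∪ {in(p3,t2), truck_at(t2,whs1)}
          = {in(p3,t2), in(p4,t2), pkg_at(p2,portA), truck_at(t2,whs1)}

== RESULT ==
["in(p3,t2)", "in(p4,t2)", "pkg_at(p2,portA)", "truck_at(t2,whs1)"]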